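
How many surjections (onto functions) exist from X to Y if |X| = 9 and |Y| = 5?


n = |X| = 9, k = |Y| = 5. Surjections via inclusion-exclusion:
S(n,k) = Σ(-1)^i × C(k,i) × (k-i)^n, i=0 to k
i=0: (-1)^0×C(5,0)×5^9 = 1953125
i=1: (-1)^1×C(5,1)×4^9 = -1310720
i=2: (-1)^2×C(5,2)×3^9 = 196830
i=3: (-1)^3×C(5,3)×2^9 = -5120
i=4: (-1)^4×C(5,4)×1^9 = 5
i=5: (-1)^5×C(5,5)×0^9 = 0
Total = 834120

Number of surjections = 834120


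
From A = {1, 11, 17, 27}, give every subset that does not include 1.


A subset of A that omits 1 is a subset of A \ {1}, so there are 2^(n-1) = 2^3 = 8 of them.
Subsets excluding 1: ∅, {11}, {17}, {27}, {11, 17}, {11, 27}, {17, 27}, {11, 17, 27}

Subsets excluding 1 (8 total): ∅, {11}, {17}, {27}, {11, 17}, {11, 27}, {17, 27}, {11, 17, 27}


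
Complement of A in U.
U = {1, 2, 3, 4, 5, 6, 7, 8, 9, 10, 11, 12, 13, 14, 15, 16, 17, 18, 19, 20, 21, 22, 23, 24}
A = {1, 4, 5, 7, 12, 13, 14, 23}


Aᶜ = U \ A = elements in U but not in A
U = {1, 2, 3, 4, 5, 6, 7, 8, 9, 10, 11, 12, 13, 14, 15, 16, 17, 18, 19, 20, 21, 22, 23, 24}
A = {1, 4, 5, 7, 12, 13, 14, 23}
Aᶜ = {2, 3, 6, 8, 9, 10, 11, 15, 16, 17, 18, 19, 20, 21, 22, 24}

Aᶜ = {2, 3, 6, 8, 9, 10, 11, 15, 16, 17, 18, 19, 20, 21, 22, 24}


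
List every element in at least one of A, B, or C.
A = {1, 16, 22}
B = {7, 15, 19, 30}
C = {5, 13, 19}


A ∪ B = {1, 7, 15, 16, 19, 22, 30}
(A ∪ B) ∪ C = {1, 5, 7, 13, 15, 16, 19, 22, 30}

A ∪ B ∪ C = {1, 5, 7, 13, 15, 16, 19, 22, 30}


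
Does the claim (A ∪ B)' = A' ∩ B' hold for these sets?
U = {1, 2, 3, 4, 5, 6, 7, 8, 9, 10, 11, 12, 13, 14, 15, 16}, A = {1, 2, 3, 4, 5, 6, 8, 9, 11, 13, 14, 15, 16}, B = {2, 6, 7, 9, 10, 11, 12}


LHS: A ∪ B = {1, 2, 3, 4, 5, 6, 7, 8, 9, 10, 11, 12, 13, 14, 15, 16}
(A ∪ B)' = U \ (A ∪ B) = ∅
A' = {7, 10, 12}, B' = {1, 3, 4, 5, 8, 13, 14, 15, 16}
Claimed RHS: A' ∩ B' = ∅
Identity is VALID: LHS = RHS = ∅ ✓

Identity is valid. (A ∪ B)' = A' ∩ B' = ∅


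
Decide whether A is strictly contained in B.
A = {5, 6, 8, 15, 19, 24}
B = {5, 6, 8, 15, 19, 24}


A ⊂ B requires: A ⊆ B AND A ≠ B.
A ⊆ B? Yes
A = B? Yes
A = B, so A is not a PROPER subset.

No, A is not a proper subset of B


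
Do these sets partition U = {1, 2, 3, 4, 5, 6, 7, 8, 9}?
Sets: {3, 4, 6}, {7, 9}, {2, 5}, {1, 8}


A partition requires: (1) non-empty parts, (2) pairwise disjoint, (3) union = U
Parts: {3, 4, 6}, {7, 9}, {2, 5}, {1, 8}
Union of parts: {1, 2, 3, 4, 5, 6, 7, 8, 9}
U = {1, 2, 3, 4, 5, 6, 7, 8, 9}
All non-empty? True
Pairwise disjoint? True
Covers U? True

Yes, valid partition


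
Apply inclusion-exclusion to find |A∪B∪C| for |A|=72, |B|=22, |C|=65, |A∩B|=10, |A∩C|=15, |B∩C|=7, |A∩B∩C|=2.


|A∪B∪C| = |A|+|B|+|C| - |A∩B|-|A∩C|-|B∩C| + |A∩B∩C|
= 72+22+65 - 10-15-7 + 2
= 159 - 32 + 2
= 129

|A ∪ B ∪ C| = 129


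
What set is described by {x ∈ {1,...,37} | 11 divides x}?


Checking each candidate:
Condition: multiples of 11 in {1,...,37}
Result = {11, 22, 33}

{11, 22, 33}


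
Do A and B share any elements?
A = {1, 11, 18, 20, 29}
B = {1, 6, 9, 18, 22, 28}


Disjoint means A ∩ B = ∅.
A ∩ B = {1, 18}
A ∩ B ≠ ∅, so A and B are NOT disjoint.

Yes — A and B share the element(s) of A ∩ B = {1, 18}, so they are not disjoint


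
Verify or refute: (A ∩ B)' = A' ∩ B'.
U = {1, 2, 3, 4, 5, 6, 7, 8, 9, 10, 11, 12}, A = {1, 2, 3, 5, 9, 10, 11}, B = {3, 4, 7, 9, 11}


LHS: A ∩ B = {3, 9, 11}
(A ∩ B)' = U \ (A ∩ B) = {1, 2, 4, 5, 6, 7, 8, 10, 12}
A' = {4, 6, 7, 8, 12}, B' = {1, 2, 5, 6, 8, 10, 12}
Claimed RHS: A' ∩ B' = {6, 8, 12}
Identity is INVALID: LHS = {1, 2, 4, 5, 6, 7, 8, 10, 12} but the RHS claimed here equals {6, 8, 12}. The correct form is (A ∩ B)' = A' ∪ B'.

Identity is invalid: (A ∩ B)' = {1, 2, 4, 5, 6, 7, 8, 10, 12} but A' ∩ B' = {6, 8, 12}. The correct De Morgan law is (A ∩ B)' = A' ∪ B'.


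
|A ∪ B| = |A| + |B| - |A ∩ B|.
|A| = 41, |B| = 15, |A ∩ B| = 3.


|A ∪ B| = |A| + |B| - |A ∩ B|
= 41 + 15 - 3
= 53

|A ∪ B| = 53


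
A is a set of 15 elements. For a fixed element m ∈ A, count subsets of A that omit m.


Subsets of A avoiding m are subsets of A \ {m}, which has 14 elements.
Count = 2^(n-1) = 2^14
= 16384

Number of subsets avoiding m = 16384


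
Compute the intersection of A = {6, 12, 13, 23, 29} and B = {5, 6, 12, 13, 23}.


A ∩ B = elements in both A and B
A = {6, 12, 13, 23, 29}
B = {5, 6, 12, 13, 23}
A ∩ B = {6, 12, 13, 23}

A ∩ B = {6, 12, 13, 23}


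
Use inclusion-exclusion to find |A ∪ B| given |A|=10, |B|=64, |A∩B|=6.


|A ∪ B| = |A| + |B| - |A ∩ B|
= 10 + 64 - 6
= 68

|A ∪ B| = 68


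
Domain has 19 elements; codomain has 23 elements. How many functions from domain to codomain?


Each of |A| = 19 inputs maps to any of |B| = 23 outputs.
# functions = |B|^|A| = 23^19
= 74615470927590710561908487

Number of functions = 74615470927590710561908487


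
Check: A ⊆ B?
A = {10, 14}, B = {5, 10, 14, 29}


A ⊆ B means every element of A is in B.
All elements of A are in B.
So A ⊆ B.

Yes, A ⊆ B


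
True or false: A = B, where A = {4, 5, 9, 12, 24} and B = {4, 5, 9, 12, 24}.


Two sets are equal iff they have exactly the same elements.
A = {4, 5, 9, 12, 24}
B = {4, 5, 9, 12, 24}
Same elements → A = B

Yes, A = B


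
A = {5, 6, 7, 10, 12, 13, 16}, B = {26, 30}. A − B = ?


A \ B = elements in A but not in B
A = {5, 6, 7, 10, 12, 13, 16}
B = {26, 30}
Remove from A any elements in B
A \ B = {5, 6, 7, 10, 12, 13, 16}

A \ B = {5, 6, 7, 10, 12, 13, 16}


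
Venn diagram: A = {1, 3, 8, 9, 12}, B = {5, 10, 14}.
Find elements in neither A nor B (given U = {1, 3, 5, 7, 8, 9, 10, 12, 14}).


A = {1, 3, 8, 9, 12}
B = {5, 10, 14}
Region: in neither A nor B (given U = {1, 3, 5, 7, 8, 9, 10, 12, 14})
Elements: {7}

Elements in neither A nor B (given U = {1, 3, 5, 7, 8, 9, 10, 12, 14}): {7}


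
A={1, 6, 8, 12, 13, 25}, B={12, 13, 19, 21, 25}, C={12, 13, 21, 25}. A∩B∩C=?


A ∩ B = {12, 13, 25}
(A ∩ B) ∩ C = {12, 13, 25}

A ∩ B ∩ C = {12, 13, 25}


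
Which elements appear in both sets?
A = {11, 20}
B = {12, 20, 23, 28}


A ∩ B = elements in both A and B
A = {11, 20}
B = {12, 20, 23, 28}
A ∩ B = {20}

A ∩ B = {20}


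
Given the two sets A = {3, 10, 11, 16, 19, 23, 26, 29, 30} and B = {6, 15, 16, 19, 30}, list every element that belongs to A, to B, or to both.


A ∪ B = all elements in A or B (or both)
A = {3, 10, 11, 16, 19, 23, 26, 29, 30}
B = {6, 15, 16, 19, 30}
A ∪ B = {3, 6, 10, 11, 15, 16, 19, 23, 26, 29, 30}

A ∪ B = {3, 6, 10, 11, 15, 16, 19, 23, 26, 29, 30}


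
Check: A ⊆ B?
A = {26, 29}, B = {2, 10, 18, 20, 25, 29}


A ⊆ B means every element of A is in B.
Elements in A not in B: {26}
So A ⊄ B.

No, A ⊄ B


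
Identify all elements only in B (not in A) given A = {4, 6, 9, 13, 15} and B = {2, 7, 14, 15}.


A = {4, 6, 9, 13, 15}
B = {2, 7, 14, 15}
Region: only in B (not in A)
Elements: {2, 7, 14}

Elements only in B (not in A): {2, 7, 14}


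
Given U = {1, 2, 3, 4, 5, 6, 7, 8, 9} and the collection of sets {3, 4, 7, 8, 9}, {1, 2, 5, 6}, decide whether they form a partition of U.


A partition requires: (1) non-empty parts, (2) pairwise disjoint, (3) union = U
Parts: {3, 4, 7, 8, 9}, {1, 2, 5, 6}
Union of parts: {1, 2, 3, 4, 5, 6, 7, 8, 9}
U = {1, 2, 3, 4, 5, 6, 7, 8, 9}
All non-empty? True
Pairwise disjoint? True
Covers U? True

Yes, valid partition


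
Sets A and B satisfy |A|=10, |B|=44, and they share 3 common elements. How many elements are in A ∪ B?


|A ∪ B| = |A| + |B| - |A ∩ B|
= 10 + 44 - 3
= 51

|A ∪ B| = 51


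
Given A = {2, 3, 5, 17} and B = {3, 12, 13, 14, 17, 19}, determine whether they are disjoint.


Disjoint means A ∩ B = ∅.
A ∩ B = {3, 17}
A ∩ B ≠ ∅, so A and B are NOT disjoint.

No, A and B are not disjoint (A ∩ B = {3, 17})


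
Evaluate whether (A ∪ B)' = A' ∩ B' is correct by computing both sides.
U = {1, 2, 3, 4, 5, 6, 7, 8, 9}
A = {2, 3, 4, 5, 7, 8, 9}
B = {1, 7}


LHS: A ∪ B = {1, 2, 3, 4, 5, 7, 8, 9}
(A ∪ B)' = U \ (A ∪ B) = {6}
A' = {1, 6}, B' = {2, 3, 4, 5, 6, 8, 9}
Claimed RHS: A' ∩ B' = {6}
Identity is VALID: LHS = RHS = {6} ✓

Identity is valid. (A ∪ B)' = A' ∩ B' = {6}


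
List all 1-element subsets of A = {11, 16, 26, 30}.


|A| = 4, so A has C(4,1) = 4 subsets of size 1.
Enumerate by choosing 1 elements from A at a time:
{11}, {16}, {26}, {30}

1-element subsets (4 total): {11}, {16}, {26}, {30}


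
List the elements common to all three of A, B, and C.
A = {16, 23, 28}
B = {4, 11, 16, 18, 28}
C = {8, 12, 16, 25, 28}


A ∩ B = {16, 28}
(A ∩ B) ∩ C = {16, 28}

A ∩ B ∩ C = {16, 28}


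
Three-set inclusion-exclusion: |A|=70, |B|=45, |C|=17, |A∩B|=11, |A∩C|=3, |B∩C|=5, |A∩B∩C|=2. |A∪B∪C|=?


|A∪B∪C| = |A|+|B|+|C| - |A∩B|-|A∩C|-|B∩C| + |A∩B∩C|
= 70+45+17 - 11-3-5 + 2
= 132 - 19 + 2
= 115

|A ∪ B ∪ C| = 115


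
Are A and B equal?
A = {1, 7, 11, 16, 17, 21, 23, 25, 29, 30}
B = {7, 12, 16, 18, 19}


Two sets are equal iff they have exactly the same elements.
A = {1, 7, 11, 16, 17, 21, 23, 25, 29, 30}
B = {7, 12, 16, 18, 19}
Differences: {1, 11, 12, 17, 18, 19, 21, 23, 25, 29, 30}
A ≠ B

No, A ≠ B


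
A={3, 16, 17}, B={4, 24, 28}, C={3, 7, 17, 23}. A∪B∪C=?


A ∪ B = {3, 4, 16, 17, 24, 28}
(A ∪ B) ∪ C = {3, 4, 7, 16, 17, 23, 24, 28}

A ∪ B ∪ C = {3, 4, 7, 16, 17, 23, 24, 28}


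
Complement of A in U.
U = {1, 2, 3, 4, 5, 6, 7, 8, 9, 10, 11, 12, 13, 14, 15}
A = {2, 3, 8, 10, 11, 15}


Aᶜ = U \ A = elements in U but not in A
U = {1, 2, 3, 4, 5, 6, 7, 8, 9, 10, 11, 12, 13, 14, 15}
A = {2, 3, 8, 10, 11, 15}
Aᶜ = {1, 4, 5, 6, 7, 9, 12, 13, 14}

Aᶜ = {1, 4, 5, 6, 7, 9, 12, 13, 14}


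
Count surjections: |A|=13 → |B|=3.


n = |A| = 13, k = |B| = 3. Surjections via inclusion-exclusion:
S(n,k) = Σ(-1)^i × C(k,i) × (k-i)^n, i=0 to k
i=0: (-1)^0×C(3,0)×3^13 = 1594323
i=1: (-1)^1×C(3,1)×2^13 = -24576
i=2: (-1)^2×C(3,2)×1^13 = 3
i=3: (-1)^3×C(3,3)×0^13 = 0
Total = 1569750

Number of surjections = 1569750


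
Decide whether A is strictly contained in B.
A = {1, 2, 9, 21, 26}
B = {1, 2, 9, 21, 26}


A ⊂ B requires: A ⊆ B AND A ≠ B.
A ⊆ B? Yes
A = B? Yes
A = B, so A is not a PROPER subset.

No, A is not a proper subset of B


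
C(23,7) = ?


C(n,k) = n! / (k!(n-k)!)
C(23,7) = 23! / (7!16!)
= 245157

C(23,7) = 245157


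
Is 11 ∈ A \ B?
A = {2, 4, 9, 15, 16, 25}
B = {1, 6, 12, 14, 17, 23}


A = {2, 4, 9, 15, 16, 25}, B = {1, 6, 12, 14, 17, 23}
A \ B = elements in A but not in B
A \ B = {2, 4, 9, 15, 16, 25}
Checking if 11 ∈ A \ B
11 is not in A \ B → False

11 ∉ A \ B


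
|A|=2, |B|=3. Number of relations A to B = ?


A relation from A to B is any subset of A × B.
|A × B| = 2 × 3 = 6
# relations = 2^|A × B| = 2^6 = 64

Number of relations = 64


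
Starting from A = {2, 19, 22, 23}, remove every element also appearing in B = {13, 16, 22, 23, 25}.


A \ B = elements in A but not in B
A = {2, 19, 22, 23}
B = {13, 16, 22, 23, 25}
Remove from A any elements in B
A \ B = {2, 19}

A \ B = {2, 19}


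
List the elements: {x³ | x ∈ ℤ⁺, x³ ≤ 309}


Checking each candidate:
Condition: positive perfect cubes ≤ 309
Result = {1, 8, 27, 64, 125, 216}

{1, 8, 27, 64, 125, 216}


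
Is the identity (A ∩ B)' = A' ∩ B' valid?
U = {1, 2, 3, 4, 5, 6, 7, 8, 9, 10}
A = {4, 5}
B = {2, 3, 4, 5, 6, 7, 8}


LHS: A ∩ B = {4, 5}
(A ∩ B)' = U \ (A ∩ B) = {1, 2, 3, 6, 7, 8, 9, 10}
A' = {1, 2, 3, 6, 7, 8, 9, 10}, B' = {1, 9, 10}
Claimed RHS: A' ∩ B' = {1, 9, 10}
Identity is INVALID: LHS = {1, 2, 3, 6, 7, 8, 9, 10} but the RHS claimed here equals {1, 9, 10}. The correct form is (A ∩ B)' = A' ∪ B'.

Identity is invalid: (A ∩ B)' = {1, 2, 3, 6, 7, 8, 9, 10} but A' ∩ B' = {1, 9, 10}. The correct De Morgan law is (A ∩ B)' = A' ∪ B'.


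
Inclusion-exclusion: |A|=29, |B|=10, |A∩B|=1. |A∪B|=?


|A ∪ B| = |A| + |B| - |A ∩ B|
= 29 + 10 - 1
= 38

|A ∪ B| = 38


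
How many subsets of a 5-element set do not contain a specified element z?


Subsets of A avoiding z are subsets of A \ {z}, which has 4 elements.
Count = 2^(n-1) = 2^4
= 16

Number of subsets avoiding z = 16


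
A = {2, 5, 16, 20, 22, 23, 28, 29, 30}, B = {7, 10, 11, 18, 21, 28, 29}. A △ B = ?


A △ B = (A \ B) ∪ (B \ A) = elements in exactly one of A or B
A \ B = {2, 5, 16, 20, 22, 23, 30}
B \ A = {7, 10, 11, 18, 21}
A △ B = {2, 5, 7, 10, 11, 16, 18, 20, 21, 22, 23, 30}

A △ B = {2, 5, 7, 10, 11, 16, 18, 20, 21, 22, 23, 30}


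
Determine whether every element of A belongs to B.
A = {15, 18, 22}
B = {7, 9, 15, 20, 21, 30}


A ⊆ B means every element of A is in B.
Elements in A not in B: {18, 22}
So A ⊄ B.

No, A ⊄ B


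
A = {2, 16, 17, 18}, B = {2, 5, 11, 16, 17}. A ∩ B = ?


A ∩ B = elements in both A and B
A = {2, 16, 17, 18}
B = {2, 5, 11, 16, 17}
A ∩ B = {2, 16, 17}

A ∩ B = {2, 16, 17}


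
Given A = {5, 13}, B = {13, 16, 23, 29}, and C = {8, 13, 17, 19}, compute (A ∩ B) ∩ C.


A ∩ B = {13}
(A ∩ B) ∩ C = {13}

A ∩ B ∩ C = {13}


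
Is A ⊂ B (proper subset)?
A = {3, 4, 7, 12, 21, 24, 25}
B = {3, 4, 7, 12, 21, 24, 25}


A ⊂ B requires: A ⊆ B AND A ≠ B.
A ⊆ B? Yes
A = B? Yes
A = B, so A is not a PROPER subset.

No, A is not a proper subset of B


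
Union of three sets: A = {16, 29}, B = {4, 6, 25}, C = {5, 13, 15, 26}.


A ∪ B = {4, 6, 16, 25, 29}
(A ∪ B) ∪ C = {4, 5, 6, 13, 15, 16, 25, 26, 29}

A ∪ B ∪ C = {4, 5, 6, 13, 15, 16, 25, 26, 29}


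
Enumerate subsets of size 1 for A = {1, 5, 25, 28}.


|A| = 4, so A has C(4,1) = 4 subsets of size 1.
Enumerate by choosing 1 elements from A at a time:
{1}, {5}, {25}, {28}

1-element subsets (4 total): {1}, {5}, {25}, {28}


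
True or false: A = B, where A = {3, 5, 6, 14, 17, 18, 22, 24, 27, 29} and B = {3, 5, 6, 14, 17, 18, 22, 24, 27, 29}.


Two sets are equal iff they have exactly the same elements.
A = {3, 5, 6, 14, 17, 18, 22, 24, 27, 29}
B = {3, 5, 6, 14, 17, 18, 22, 24, 27, 29}
Same elements → A = B

Yes, A = B


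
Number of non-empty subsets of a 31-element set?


Total subsets = 2^n = 2^31 = 2147483648
Non-empty subsets exclude the empty set: 2^n - 1
= 2147483648 - 1
= 2147483647

Number of non-empty subsets = 2147483647


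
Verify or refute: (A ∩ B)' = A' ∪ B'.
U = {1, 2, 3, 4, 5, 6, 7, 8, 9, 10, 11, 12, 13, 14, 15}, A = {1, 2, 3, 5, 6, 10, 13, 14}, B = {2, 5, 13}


LHS: A ∩ B = {2, 5, 13}
(A ∩ B)' = U \ (A ∩ B) = {1, 3, 4, 6, 7, 8, 9, 10, 11, 12, 14, 15}
A' = {4, 7, 8, 9, 11, 12, 15}, B' = {1, 3, 4, 6, 7, 8, 9, 10, 11, 12, 14, 15}
Claimed RHS: A' ∪ B' = {1, 3, 4, 6, 7, 8, 9, 10, 11, 12, 14, 15}
Identity is VALID: LHS = RHS = {1, 3, 4, 6, 7, 8, 9, 10, 11, 12, 14, 15} ✓

Identity is valid. (A ∩ B)' = A' ∪ B' = {1, 3, 4, 6, 7, 8, 9, 10, 11, 12, 14, 15}


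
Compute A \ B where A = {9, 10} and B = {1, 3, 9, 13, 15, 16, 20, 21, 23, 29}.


A \ B = elements in A but not in B
A = {9, 10}
B = {1, 3, 9, 13, 15, 16, 20, 21, 23, 29}
Remove from A any elements in B
A \ B = {10}

A \ B = {10}


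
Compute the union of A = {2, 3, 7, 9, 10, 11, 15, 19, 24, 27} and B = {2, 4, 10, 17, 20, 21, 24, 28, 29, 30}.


A ∪ B = all elements in A or B (or both)
A = {2, 3, 7, 9, 10, 11, 15, 19, 24, 27}
B = {2, 4, 10, 17, 20, 21, 24, 28, 29, 30}
A ∪ B = {2, 3, 4, 7, 9, 10, 11, 15, 17, 19, 20, 21, 24, 27, 28, 29, 30}

A ∪ B = {2, 3, 4, 7, 9, 10, 11, 15, 17, 19, 20, 21, 24, 27, 28, 29, 30}


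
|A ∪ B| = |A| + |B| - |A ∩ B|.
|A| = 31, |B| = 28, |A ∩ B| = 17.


|A ∪ B| = |A| + |B| - |A ∩ B|
= 31 + 28 - 17
= 42

|A ∪ B| = 42


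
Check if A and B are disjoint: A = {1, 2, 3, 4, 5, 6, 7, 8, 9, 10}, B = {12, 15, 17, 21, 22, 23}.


Disjoint means A ∩ B = ∅.
A ∩ B = ∅
A ∩ B = ∅, so A and B are disjoint.

Yes, A and B are disjoint


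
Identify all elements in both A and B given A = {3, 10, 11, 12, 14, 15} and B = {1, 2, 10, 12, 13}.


A = {3, 10, 11, 12, 14, 15}
B = {1, 2, 10, 12, 13}
Region: in both A and B
Elements: {10, 12}

Elements in both A and B: {10, 12}


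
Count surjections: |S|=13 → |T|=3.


n = |S| = 13, k = |T| = 3. Surjections via inclusion-exclusion:
S(n,k) = Σ(-1)^i × C(k,i) × (k-i)^n, i=0 to k
i=0: (-1)^0×C(3,0)×3^13 = 1594323
i=1: (-1)^1×C(3,1)×2^13 = -24576
i=2: (-1)^2×C(3,2)×1^13 = 3
i=3: (-1)^3×C(3,3)×0^13 = 0
Total = 1569750

Number of surjections = 1569750


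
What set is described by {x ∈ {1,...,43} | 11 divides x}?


Checking each candidate:
Condition: multiples of 11 in {1,...,43}
Result = {11, 22, 33}

{11, 22, 33}


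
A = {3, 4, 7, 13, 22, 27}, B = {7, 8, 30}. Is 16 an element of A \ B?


A = {3, 4, 7, 13, 22, 27}, B = {7, 8, 30}
A \ B = elements in A but not in B
A \ B = {3, 4, 13, 22, 27}
Checking if 16 ∈ A \ B
16 is not in A \ B → False

16 ∉ A \ B


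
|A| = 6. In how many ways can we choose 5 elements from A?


C(n,k) = n! / (k!(n-k)!)
C(6,5) = 6! / (5!1!)
= 6

C(6,5) = 6


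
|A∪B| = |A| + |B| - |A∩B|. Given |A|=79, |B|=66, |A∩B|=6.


|A ∪ B| = |A| + |B| - |A ∩ B|
= 79 + 66 - 6
= 139

|A ∪ B| = 139


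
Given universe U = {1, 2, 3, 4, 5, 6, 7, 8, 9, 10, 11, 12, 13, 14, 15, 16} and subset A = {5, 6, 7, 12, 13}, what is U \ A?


Aᶜ = U \ A = elements in U but not in A
U = {1, 2, 3, 4, 5, 6, 7, 8, 9, 10, 11, 12, 13, 14, 15, 16}
A = {5, 6, 7, 12, 13}
Aᶜ = {1, 2, 3, 4, 8, 9, 10, 11, 14, 15, 16}

Aᶜ = {1, 2, 3, 4, 8, 9, 10, 11, 14, 15, 16}


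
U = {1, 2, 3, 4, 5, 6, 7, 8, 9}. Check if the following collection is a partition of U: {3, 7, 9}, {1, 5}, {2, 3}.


A partition requires: (1) non-empty parts, (2) pairwise disjoint, (3) union = U
Parts: {3, 7, 9}, {1, 5}, {2, 3}
Union of parts: {1, 2, 3, 5, 7, 9}
U = {1, 2, 3, 4, 5, 6, 7, 8, 9}
All non-empty? True
Pairwise disjoint? False
Covers U? False

No, not a valid partition


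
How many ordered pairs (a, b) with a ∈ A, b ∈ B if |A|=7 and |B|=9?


|A × B| = |A| × |B|
= 7 × 9
= 63

|A × B| = 63


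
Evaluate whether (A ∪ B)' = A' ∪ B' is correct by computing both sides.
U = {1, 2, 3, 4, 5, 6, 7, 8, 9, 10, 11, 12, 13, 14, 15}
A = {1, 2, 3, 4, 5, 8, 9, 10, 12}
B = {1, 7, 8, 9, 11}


LHS: A ∪ B = {1, 2, 3, 4, 5, 7, 8, 9, 10, 11, 12}
(A ∪ B)' = U \ (A ∪ B) = {6, 13, 14, 15}
A' = {6, 7, 11, 13, 14, 15}, B' = {2, 3, 4, 5, 6, 10, 12, 13, 14, 15}
Claimed RHS: A' ∪ B' = {2, 3, 4, 5, 6, 7, 10, 11, 12, 13, 14, 15}
Identity is INVALID: LHS = {6, 13, 14, 15} but the RHS claimed here equals {2, 3, 4, 5, 6, 7, 10, 11, 12, 13, 14, 15}. The correct form is (A ∪ B)' = A' ∩ B'.

Identity is invalid: (A ∪ B)' = {6, 13, 14, 15} but A' ∪ B' = {2, 3, 4, 5, 6, 7, 10, 11, 12, 13, 14, 15}. The correct De Morgan law is (A ∪ B)' = A' ∩ B'.


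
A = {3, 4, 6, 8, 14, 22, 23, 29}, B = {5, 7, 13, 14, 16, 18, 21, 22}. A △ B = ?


A △ B = (A \ B) ∪ (B \ A) = elements in exactly one of A or B
A \ B = {3, 4, 6, 8, 23, 29}
B \ A = {5, 7, 13, 16, 18, 21}
A △ B = {3, 4, 5, 6, 7, 8, 13, 16, 18, 21, 23, 29}

A △ B = {3, 4, 5, 6, 7, 8, 13, 16, 18, 21, 23, 29}


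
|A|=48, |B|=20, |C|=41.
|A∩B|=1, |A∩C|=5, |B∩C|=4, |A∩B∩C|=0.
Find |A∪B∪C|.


|A∪B∪C| = |A|+|B|+|C| - |A∩B|-|A∩C|-|B∩C| + |A∩B∩C|
= 48+20+41 - 1-5-4 + 0
= 109 - 10 + 0
= 99

|A ∪ B ∪ C| = 99


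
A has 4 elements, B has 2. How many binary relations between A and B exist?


A relation from A to B is any subset of A × B.
|A × B| = 4 × 2 = 8
# relations = 2^|A × B| = 2^8 = 256

Number of relations = 256


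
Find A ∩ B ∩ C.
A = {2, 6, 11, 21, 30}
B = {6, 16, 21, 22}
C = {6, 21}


A ∩ B = {6, 21}
(A ∩ B) ∩ C = {6, 21}

A ∩ B ∩ C = {6, 21}


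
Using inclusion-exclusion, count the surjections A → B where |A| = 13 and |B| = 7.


n = |A| = 13, k = |B| = 7. Surjections via inclusion-exclusion:
S(n,k) = Σ(-1)^i × C(k,i) × (k-i)^n, i=0 to k
i=0: (-1)^0×C(7,0)×7^13 = 96889010407
i=1: (-1)^1×C(7,1)×6^13 = -91424858112
i=2: (-1)^2×C(7,2)×5^13 = 25634765625
i=3: (-1)^3×C(7,3)×4^13 = -2348810240
i=4: (-1)^4×C(7,4)×3^13 = 55801305
i=5: (-1)^5×C(7,5)×2^13 = -172032
i=6: (-1)^6×C(7,6)×1^13 = 7
i=7: (-1)^7×C(7,7)×0^13 = 0
Total = 28805736960

Number of surjections = 28805736960


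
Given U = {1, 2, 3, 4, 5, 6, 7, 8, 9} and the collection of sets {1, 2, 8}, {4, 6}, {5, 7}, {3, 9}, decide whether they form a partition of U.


A partition requires: (1) non-empty parts, (2) pairwise disjoint, (3) union = U
Parts: {1, 2, 8}, {4, 6}, {5, 7}, {3, 9}
Union of parts: {1, 2, 3, 4, 5, 6, 7, 8, 9}
U = {1, 2, 3, 4, 5, 6, 7, 8, 9}
All non-empty? True
Pairwise disjoint? True
Covers U? True

Yes, valid partition


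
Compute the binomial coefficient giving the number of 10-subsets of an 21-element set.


C(n,k) = n! / (k!(n-k)!)
C(21,10) = 21! / (10!11!)
= 352716

C(21,10) = 352716


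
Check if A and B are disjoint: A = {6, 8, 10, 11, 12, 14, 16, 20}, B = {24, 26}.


Disjoint means A ∩ B = ∅.
A ∩ B = ∅
A ∩ B = ∅, so A and B are disjoint.

Yes, A and B are disjoint


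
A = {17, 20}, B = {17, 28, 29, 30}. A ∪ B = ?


A ∪ B = all elements in A or B (or both)
A = {17, 20}
B = {17, 28, 29, 30}
A ∪ B = {17, 20, 28, 29, 30}

A ∪ B = {17, 20, 28, 29, 30}


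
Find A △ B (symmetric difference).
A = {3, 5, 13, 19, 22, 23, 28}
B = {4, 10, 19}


A △ B = (A \ B) ∪ (B \ A) = elements in exactly one of A or B
A \ B = {3, 5, 13, 22, 23, 28}
B \ A = {4, 10}
A △ B = {3, 4, 5, 10, 13, 22, 23, 28}

A △ B = {3, 4, 5, 10, 13, 22, 23, 28}


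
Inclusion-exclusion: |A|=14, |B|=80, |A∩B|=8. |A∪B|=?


|A ∪ B| = |A| + |B| - |A ∩ B|
= 14 + 80 - 8
= 86

|A ∪ B| = 86


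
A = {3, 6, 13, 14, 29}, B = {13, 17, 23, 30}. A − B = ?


A \ B = elements in A but not in B
A = {3, 6, 13, 14, 29}
B = {13, 17, 23, 30}
Remove from A any elements in B
A \ B = {3, 6, 14, 29}

A \ B = {3, 6, 14, 29}


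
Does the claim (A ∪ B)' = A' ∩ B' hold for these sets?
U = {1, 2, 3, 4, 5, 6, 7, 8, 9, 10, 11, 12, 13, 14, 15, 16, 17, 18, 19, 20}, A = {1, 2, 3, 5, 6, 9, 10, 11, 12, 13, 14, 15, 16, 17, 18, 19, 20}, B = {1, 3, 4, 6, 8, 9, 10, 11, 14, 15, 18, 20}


LHS: A ∪ B = {1, 2, 3, 4, 5, 6, 8, 9, 10, 11, 12, 13, 14, 15, 16, 17, 18, 19, 20}
(A ∪ B)' = U \ (A ∪ B) = {7}
A' = {4, 7, 8}, B' = {2, 5, 7, 12, 13, 16, 17, 19}
Claimed RHS: A' ∩ B' = {7}
Identity is VALID: LHS = RHS = {7} ✓

Identity is valid. (A ∪ B)' = A' ∩ B' = {7}


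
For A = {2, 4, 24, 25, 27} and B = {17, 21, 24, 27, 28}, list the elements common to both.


A ∩ B = elements in both A and B
A = {2, 4, 24, 25, 27}
B = {17, 21, 24, 27, 28}
A ∩ B = {24, 27}

A ∩ B = {24, 27}


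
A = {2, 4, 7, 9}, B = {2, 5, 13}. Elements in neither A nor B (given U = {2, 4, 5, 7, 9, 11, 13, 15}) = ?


A = {2, 4, 7, 9}
B = {2, 5, 13}
Region: in neither A nor B (given U = {2, 4, 5, 7, 9, 11, 13, 15})
Elements: {11, 15}

Elements in neither A nor B (given U = {2, 4, 5, 7, 9, 11, 13, 15}): {11, 15}


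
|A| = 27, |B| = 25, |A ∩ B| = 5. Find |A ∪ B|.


|A ∪ B| = |A| + |B| - |A ∩ B|
= 27 + 25 - 5
= 47

|A ∪ B| = 47


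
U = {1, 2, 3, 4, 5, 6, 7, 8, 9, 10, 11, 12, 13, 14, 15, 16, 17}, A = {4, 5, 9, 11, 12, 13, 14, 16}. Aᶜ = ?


Aᶜ = U \ A = elements in U but not in A
U = {1, 2, 3, 4, 5, 6, 7, 8, 9, 10, 11, 12, 13, 14, 15, 16, 17}
A = {4, 5, 9, 11, 12, 13, 14, 16}
Aᶜ = {1, 2, 3, 6, 7, 8, 10, 15, 17}

Aᶜ = {1, 2, 3, 6, 7, 8, 10, 15, 17}


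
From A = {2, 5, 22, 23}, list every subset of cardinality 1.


|A| = 4, so A has C(4,1) = 4 subsets of size 1.
Enumerate by choosing 1 elements from A at a time:
{2}, {5}, {22}, {23}

1-element subsets (4 total): {2}, {5}, {22}, {23}


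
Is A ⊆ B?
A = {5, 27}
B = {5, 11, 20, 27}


A ⊆ B means every element of A is in B.
All elements of A are in B.
So A ⊆ B.

Yes, A ⊆ B


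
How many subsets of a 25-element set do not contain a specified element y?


Subsets of A avoiding y are subsets of A \ {y}, which has 24 elements.
Count = 2^(n-1) = 2^24
= 16777216

Number of subsets avoiding y = 16777216


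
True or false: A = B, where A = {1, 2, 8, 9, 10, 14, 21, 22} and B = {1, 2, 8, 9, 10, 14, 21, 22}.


Two sets are equal iff they have exactly the same elements.
A = {1, 2, 8, 9, 10, 14, 21, 22}
B = {1, 2, 8, 9, 10, 14, 21, 22}
Same elements → A = B

Yes, A = B


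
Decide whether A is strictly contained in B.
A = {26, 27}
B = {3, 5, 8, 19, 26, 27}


A ⊂ B requires: A ⊆ B AND A ≠ B.
A ⊆ B? Yes
A = B? No
A ⊂ B: Yes (A is a proper subset of B)

Yes, A ⊂ B


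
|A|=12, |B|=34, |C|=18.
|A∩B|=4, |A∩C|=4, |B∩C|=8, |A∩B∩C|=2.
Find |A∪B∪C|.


|A∪B∪C| = |A|+|B|+|C| - |A∩B|-|A∩C|-|B∩C| + |A∩B∩C|
= 12+34+18 - 4-4-8 + 2
= 64 - 16 + 2
= 50

|A ∪ B ∪ C| = 50


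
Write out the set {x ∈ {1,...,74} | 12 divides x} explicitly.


Checking each candidate:
Condition: multiples of 12 in {1,...,74}
Result = {12, 24, 36, 48, 60, 72}

{12, 24, 36, 48, 60, 72}


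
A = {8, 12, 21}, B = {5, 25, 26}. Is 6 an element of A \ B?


A = {8, 12, 21}, B = {5, 25, 26}
A \ B = elements in A but not in B
A \ B = {8, 12, 21}
Checking if 6 ∈ A \ B
6 is not in A \ B → False

6 ∉ A \ B


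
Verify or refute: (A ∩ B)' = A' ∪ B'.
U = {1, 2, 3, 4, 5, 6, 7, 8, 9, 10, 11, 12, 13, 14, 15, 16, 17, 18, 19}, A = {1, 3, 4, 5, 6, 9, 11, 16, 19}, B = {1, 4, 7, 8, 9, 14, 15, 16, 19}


LHS: A ∩ B = {1, 4, 9, 16, 19}
(A ∩ B)' = U \ (A ∩ B) = {2, 3, 5, 6, 7, 8, 10, 11, 12, 13, 14, 15, 17, 18}
A' = {2, 7, 8, 10, 12, 13, 14, 15, 17, 18}, B' = {2, 3, 5, 6, 10, 11, 12, 13, 17, 18}
Claimed RHS: A' ∪ B' = {2, 3, 5, 6, 7, 8, 10, 11, 12, 13, 14, 15, 17, 18}
Identity is VALID: LHS = RHS = {2, 3, 5, 6, 7, 8, 10, 11, 12, 13, 14, 15, 17, 18} ✓

Identity is valid. (A ∩ B)' = A' ∪ B' = {2, 3, 5, 6, 7, 8, 10, 11, 12, 13, 14, 15, 17, 18}


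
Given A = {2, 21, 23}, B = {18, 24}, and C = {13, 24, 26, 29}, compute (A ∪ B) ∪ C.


A ∪ B = {2, 18, 21, 23, 24}
(A ∪ B) ∪ C = {2, 13, 18, 21, 23, 24, 26, 29}

A ∪ B ∪ C = {2, 13, 18, 21, 23, 24, 26, 29}


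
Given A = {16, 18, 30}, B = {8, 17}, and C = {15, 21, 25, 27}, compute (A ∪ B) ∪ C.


A ∪ B = {8, 16, 17, 18, 30}
(A ∪ B) ∪ C = {8, 15, 16, 17, 18, 21, 25, 27, 30}

A ∪ B ∪ C = {8, 15, 16, 17, 18, 21, 25, 27, 30}


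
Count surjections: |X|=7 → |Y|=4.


n = |X| = 7, k = |Y| = 4. Surjections via inclusion-exclusion:
S(n,k) = Σ(-1)^i × C(k,i) × (k-i)^n, i=0 to k
i=0: (-1)^0×C(4,0)×4^7 = 16384
i=1: (-1)^1×C(4,1)×3^7 = -8748
i=2: (-1)^2×C(4,2)×2^7 = 768
i=3: (-1)^3×C(4,3)×1^7 = -4
i=4: (-1)^4×C(4,4)×0^7 = 0
Total = 8400

Number of surjections = 8400


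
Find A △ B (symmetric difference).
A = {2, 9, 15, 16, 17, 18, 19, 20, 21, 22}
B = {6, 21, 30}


A △ B = (A \ B) ∪ (B \ A) = elements in exactly one of A or B
A \ B = {2, 9, 15, 16, 17, 18, 19, 20, 22}
B \ A = {6, 30}
A △ B = {2, 6, 9, 15, 16, 17, 18, 19, 20, 22, 30}

A △ B = {2, 6, 9, 15, 16, 17, 18, 19, 20, 22, 30}


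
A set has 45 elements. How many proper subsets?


Total subsets = 2^n = 2^45 = 35184372088832
Proper subsets exclude the set itself: 2^n - 1
= 35184372088832 - 1
= 35184372088831

Number of proper subsets = 35184372088831


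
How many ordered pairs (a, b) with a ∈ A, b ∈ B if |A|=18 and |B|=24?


|A × B| = |A| × |B|
= 18 × 24
= 432

|A × B| = 432


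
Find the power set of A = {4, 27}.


|A| = 2, so |P(A)| = 2^2 = 4
Enumerate subsets by cardinality (0 to 2):
∅, {4}, {27}, {4, 27}

P(A) has 4 subsets: ∅, {4}, {27}, {4, 27}


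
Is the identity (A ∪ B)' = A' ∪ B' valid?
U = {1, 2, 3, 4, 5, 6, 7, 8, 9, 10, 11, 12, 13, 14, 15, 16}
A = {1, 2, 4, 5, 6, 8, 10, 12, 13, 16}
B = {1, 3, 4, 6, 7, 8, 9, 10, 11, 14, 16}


LHS: A ∪ B = {1, 2, 3, 4, 5, 6, 7, 8, 9, 10, 11, 12, 13, 14, 16}
(A ∪ B)' = U \ (A ∪ B) = {15}
A' = {3, 7, 9, 11, 14, 15}, B' = {2, 5, 12, 13, 15}
Claimed RHS: A' ∪ B' = {2, 3, 5, 7, 9, 11, 12, 13, 14, 15}
Identity is INVALID: LHS = {15} but the RHS claimed here equals {2, 3, 5, 7, 9, 11, 12, 13, 14, 15}. The correct form is (A ∪ B)' = A' ∩ B'.

Identity is invalid: (A ∪ B)' = {15} but A' ∪ B' = {2, 3, 5, 7, 9, 11, 12, 13, 14, 15}. The correct De Morgan law is (A ∪ B)' = A' ∩ B'.


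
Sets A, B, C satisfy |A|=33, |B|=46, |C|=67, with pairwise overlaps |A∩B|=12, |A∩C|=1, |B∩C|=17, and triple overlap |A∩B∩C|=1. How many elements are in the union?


|A∪B∪C| = |A|+|B|+|C| - |A∩B|-|A∩C|-|B∩C| + |A∩B∩C|
= 33+46+67 - 12-1-17 + 1
= 146 - 30 + 1
= 117

|A ∪ B ∪ C| = 117


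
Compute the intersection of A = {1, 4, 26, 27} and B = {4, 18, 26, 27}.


A ∩ B = elements in both A and B
A = {1, 4, 26, 27}
B = {4, 18, 26, 27}
A ∩ B = {4, 26, 27}

A ∩ B = {4, 26, 27}


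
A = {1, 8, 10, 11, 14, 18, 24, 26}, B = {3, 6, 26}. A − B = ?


A \ B = elements in A but not in B
A = {1, 8, 10, 11, 14, 18, 24, 26}
B = {3, 6, 26}
Remove from A any elements in B
A \ B = {1, 8, 10, 11, 14, 18, 24}

A \ B = {1, 8, 10, 11, 14, 18, 24}


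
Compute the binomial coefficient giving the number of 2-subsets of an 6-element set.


C(n,k) = n! / (k!(n-k)!)
C(6,2) = 6! / (2!4!)
= 15

C(6,2) = 15


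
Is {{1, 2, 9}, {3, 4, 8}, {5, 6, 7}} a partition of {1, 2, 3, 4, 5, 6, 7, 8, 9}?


A partition requires: (1) non-empty parts, (2) pairwise disjoint, (3) union = U
Parts: {1, 2, 9}, {3, 4, 8}, {5, 6, 7}
Union of parts: {1, 2, 3, 4, 5, 6, 7, 8, 9}
U = {1, 2, 3, 4, 5, 6, 7, 8, 9}
All non-empty? True
Pairwise disjoint? True
Covers U? True

Yes, valid partition


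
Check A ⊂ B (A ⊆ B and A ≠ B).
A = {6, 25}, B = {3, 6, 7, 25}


A ⊂ B requires: A ⊆ B AND A ≠ B.
A ⊆ B? Yes
A = B? No
A ⊂ B: Yes (A is a proper subset of B)

Yes, A ⊂ B


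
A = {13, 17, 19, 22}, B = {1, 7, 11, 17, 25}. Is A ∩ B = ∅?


Disjoint means A ∩ B = ∅.
A ∩ B = {17}
A ∩ B ≠ ∅, so A and B are NOT disjoint.

No, A and B are not disjoint (A ∩ B = {17})


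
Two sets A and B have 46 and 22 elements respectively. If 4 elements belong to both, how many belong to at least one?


|A ∪ B| = |A| + |B| - |A ∩ B|
= 46 + 22 - 4
= 64

|A ∪ B| = 64


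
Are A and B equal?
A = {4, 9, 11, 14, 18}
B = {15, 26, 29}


Two sets are equal iff they have exactly the same elements.
A = {4, 9, 11, 14, 18}
B = {15, 26, 29}
Differences: {4, 9, 11, 14, 15, 18, 26, 29}
A ≠ B

No, A ≠ B


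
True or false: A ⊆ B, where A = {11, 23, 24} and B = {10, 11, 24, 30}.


A ⊆ B means every element of A is in B.
Elements in A not in B: {23}
So A ⊄ B.

No, A ⊄ B


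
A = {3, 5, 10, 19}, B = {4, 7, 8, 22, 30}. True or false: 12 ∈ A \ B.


A = {3, 5, 10, 19}, B = {4, 7, 8, 22, 30}
A \ B = elements in A but not in B
A \ B = {3, 5, 10, 19}
Checking if 12 ∈ A \ B
12 is not in A \ B → False

12 ∉ A \ B


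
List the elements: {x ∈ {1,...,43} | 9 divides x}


Checking each candidate:
Condition: multiples of 9 in {1,...,43}
Result = {9, 18, 27, 36}

{9, 18, 27, 36}


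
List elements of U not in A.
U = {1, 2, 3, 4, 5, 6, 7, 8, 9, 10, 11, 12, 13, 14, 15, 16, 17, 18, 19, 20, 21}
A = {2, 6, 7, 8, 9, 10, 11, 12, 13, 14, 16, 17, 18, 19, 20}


Aᶜ = U \ A = elements in U but not in A
U = {1, 2, 3, 4, 5, 6, 7, 8, 9, 10, 11, 12, 13, 14, 15, 16, 17, 18, 19, 20, 21}
A = {2, 6, 7, 8, 9, 10, 11, 12, 13, 14, 16, 17, 18, 19, 20}
Aᶜ = {1, 3, 4, 5, 15, 21}

Aᶜ = {1, 3, 4, 5, 15, 21}


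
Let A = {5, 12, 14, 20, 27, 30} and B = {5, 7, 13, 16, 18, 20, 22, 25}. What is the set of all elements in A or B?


A ∪ B = all elements in A or B (or both)
A = {5, 12, 14, 20, 27, 30}
B = {5, 7, 13, 16, 18, 20, 22, 25}
A ∪ B = {5, 7, 12, 13, 14, 16, 18, 20, 22, 25, 27, 30}

A ∪ B = {5, 7, 12, 13, 14, 16, 18, 20, 22, 25, 27, 30}


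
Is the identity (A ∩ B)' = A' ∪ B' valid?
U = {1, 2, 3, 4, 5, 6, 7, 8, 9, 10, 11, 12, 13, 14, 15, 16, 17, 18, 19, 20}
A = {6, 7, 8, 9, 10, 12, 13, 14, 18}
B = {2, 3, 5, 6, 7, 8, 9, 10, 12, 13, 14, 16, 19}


LHS: A ∩ B = {6, 7, 8, 9, 10, 12, 13, 14}
(A ∩ B)' = U \ (A ∩ B) = {1, 2, 3, 4, 5, 11, 15, 16, 17, 18, 19, 20}
A' = {1, 2, 3, 4, 5, 11, 15, 16, 17, 19, 20}, B' = {1, 4, 11, 15, 17, 18, 20}
Claimed RHS: A' ∪ B' = {1, 2, 3, 4, 5, 11, 15, 16, 17, 18, 19, 20}
Identity is VALID: LHS = RHS = {1, 2, 3, 4, 5, 11, 15, 16, 17, 18, 19, 20} ✓

Identity is valid. (A ∩ B)' = A' ∪ B' = {1, 2, 3, 4, 5, 11, 15, 16, 17, 18, 19, 20}


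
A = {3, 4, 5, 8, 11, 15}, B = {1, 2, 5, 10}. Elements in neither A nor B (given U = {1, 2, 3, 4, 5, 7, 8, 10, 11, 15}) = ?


A = {3, 4, 5, 8, 11, 15}
B = {1, 2, 5, 10}
Region: in neither A nor B (given U = {1, 2, 3, 4, 5, 7, 8, 10, 11, 15})
Elements: {7}

Elements in neither A nor B (given U = {1, 2, 3, 4, 5, 7, 8, 10, 11, 15}): {7}


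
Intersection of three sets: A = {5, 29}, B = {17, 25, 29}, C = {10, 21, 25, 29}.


A ∩ B = {29}
(A ∩ B) ∩ C = {29}

A ∩ B ∩ C = {29}


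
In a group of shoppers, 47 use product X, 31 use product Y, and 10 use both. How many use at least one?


|A ∪ B| = |A| + |B| - |A ∩ B|
= 47 + 31 - 10
= 68

|A ∪ B| = 68


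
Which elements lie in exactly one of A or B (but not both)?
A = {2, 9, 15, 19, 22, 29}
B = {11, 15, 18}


A △ B = (A \ B) ∪ (B \ A) = elements in exactly one of A or B
A \ B = {2, 9, 19, 22, 29}
B \ A = {11, 18}
A △ B = {2, 9, 11, 18, 19, 22, 29}

A △ B = {2, 9, 11, 18, 19, 22, 29}


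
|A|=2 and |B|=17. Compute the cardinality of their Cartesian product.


|A × B| = |A| × |B|
= 2 × 17
= 34

|A × B| = 34


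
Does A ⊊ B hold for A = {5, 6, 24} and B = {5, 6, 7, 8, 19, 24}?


A ⊂ B requires: A ⊆ B AND A ≠ B.
A ⊆ B? Yes
A = B? No
A ⊂ B: Yes (A is a proper subset of B)

Yes, A ⊂ B


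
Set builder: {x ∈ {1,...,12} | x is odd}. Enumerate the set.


Checking each candidate:
Condition: odd numbers in {1,...,12}
Result = {1, 3, 5, 7, 9, 11}

{1, 3, 5, 7, 9, 11}


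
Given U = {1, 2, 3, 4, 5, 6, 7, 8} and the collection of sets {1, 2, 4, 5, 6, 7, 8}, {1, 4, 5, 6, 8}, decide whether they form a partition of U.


A partition requires: (1) non-empty parts, (2) pairwise disjoint, (3) union = U
Parts: {1, 2, 4, 5, 6, 7, 8}, {1, 4, 5, 6, 8}
Union of parts: {1, 2, 4, 5, 6, 7, 8}
U = {1, 2, 3, 4, 5, 6, 7, 8}
All non-empty? True
Pairwise disjoint? False
Covers U? False

No, not a valid partition


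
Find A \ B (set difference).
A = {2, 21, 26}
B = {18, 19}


A \ B = elements in A but not in B
A = {2, 21, 26}
B = {18, 19}
Remove from A any elements in B
A \ B = {2, 21, 26}

A \ B = {2, 21, 26}


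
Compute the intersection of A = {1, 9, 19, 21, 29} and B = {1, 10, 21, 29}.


A ∩ B = elements in both A and B
A = {1, 9, 19, 21, 29}
B = {1, 10, 21, 29}
A ∩ B = {1, 21, 29}

A ∩ B = {1, 21, 29}


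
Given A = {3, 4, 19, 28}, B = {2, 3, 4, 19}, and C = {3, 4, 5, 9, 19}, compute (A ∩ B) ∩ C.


A ∩ B = {3, 4, 19}
(A ∩ B) ∩ C = {3, 4, 19}

A ∩ B ∩ C = {3, 4, 19}


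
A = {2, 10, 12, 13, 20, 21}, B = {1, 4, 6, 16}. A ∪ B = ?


A ∪ B = all elements in A or B (or both)
A = {2, 10, 12, 13, 20, 21}
B = {1, 4, 6, 16}
A ∪ B = {1, 2, 4, 6, 10, 12, 13, 16, 20, 21}

A ∪ B = {1, 2, 4, 6, 10, 12, 13, 16, 20, 21}


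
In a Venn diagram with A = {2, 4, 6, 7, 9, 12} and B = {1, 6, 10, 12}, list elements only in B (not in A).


A = {2, 4, 6, 7, 9, 12}
B = {1, 6, 10, 12}
Region: only in B (not in A)
Elements: {1, 10}

Elements only in B (not in A): {1, 10}


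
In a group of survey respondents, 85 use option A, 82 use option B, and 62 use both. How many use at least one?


|A ∪ B| = |A| + |B| - |A ∩ B|
= 85 + 82 - 62
= 105

|A ∪ B| = 105


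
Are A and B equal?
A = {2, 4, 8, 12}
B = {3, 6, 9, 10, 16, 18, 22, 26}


Two sets are equal iff they have exactly the same elements.
A = {2, 4, 8, 12}
B = {3, 6, 9, 10, 16, 18, 22, 26}
Differences: {2, 3, 4, 6, 8, 9, 10, 12, 16, 18, 22, 26}
A ≠ B

No, A ≠ B


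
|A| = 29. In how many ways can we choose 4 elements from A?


C(n,k) = n! / (k!(n-k)!)
C(29,4) = 29! / (4!25!)
= 23751

C(29,4) = 23751


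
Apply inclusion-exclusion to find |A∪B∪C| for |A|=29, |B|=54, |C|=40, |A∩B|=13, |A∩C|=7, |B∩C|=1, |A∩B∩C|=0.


|A∪B∪C| = |A|+|B|+|C| - |A∩B|-|A∩C|-|B∩C| + |A∩B∩C|
= 29+54+40 - 13-7-1 + 0
= 123 - 21 + 0
= 102

|A ∪ B ∪ C| = 102


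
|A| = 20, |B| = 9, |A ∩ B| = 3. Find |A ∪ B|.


|A ∪ B| = |A| + |B| - |A ∩ B|
= 20 + 9 - 3
= 26

|A ∪ B| = 26


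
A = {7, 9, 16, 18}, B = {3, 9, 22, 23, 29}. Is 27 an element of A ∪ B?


A = {7, 9, 16, 18}, B = {3, 9, 22, 23, 29}
A ∪ B = all elements in A or B
A ∪ B = {3, 7, 9, 16, 18, 22, 23, 29}
Checking if 27 ∈ A ∪ B
27 is not in A ∪ B → False

27 ∉ A ∪ B


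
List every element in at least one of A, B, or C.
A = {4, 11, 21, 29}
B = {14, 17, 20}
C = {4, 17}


A ∪ B = {4, 11, 14, 17, 20, 21, 29}
(A ∪ B) ∪ C = {4, 11, 14, 17, 20, 21, 29}

A ∪ B ∪ C = {4, 11, 14, 17, 20, 21, 29}


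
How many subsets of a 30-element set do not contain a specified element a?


Subsets of A avoiding a are subsets of A \ {a}, which has 29 elements.
Count = 2^(n-1) = 2^29
= 536870912

Number of subsets avoiding a = 536870912


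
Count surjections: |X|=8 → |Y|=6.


n = |X| = 8, k = |Y| = 6. Surjections via inclusion-exclusion:
S(n,k) = Σ(-1)^i × C(k,i) × (k-i)^n, i=0 to k
i=0: (-1)^0×C(6,0)×6^8 = 1679616
i=1: (-1)^1×C(6,1)×5^8 = -2343750
i=2: (-1)^2×C(6,2)×4^8 = 983040
i=3: (-1)^3×C(6,3)×3^8 = -131220
i=4: (-1)^4×C(6,4)×2^8 = 3840
i=5: (-1)^5×C(6,5)×1^8 = -6
i=6: (-1)^6×C(6,6)×0^8 = 0
Total = 191520

Number of surjections = 191520


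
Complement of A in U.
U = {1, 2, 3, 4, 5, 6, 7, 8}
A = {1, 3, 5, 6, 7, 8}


Aᶜ = U \ A = elements in U but not in A
U = {1, 2, 3, 4, 5, 6, 7, 8}
A = {1, 3, 5, 6, 7, 8}
Aᶜ = {2, 4}

Aᶜ = {2, 4}


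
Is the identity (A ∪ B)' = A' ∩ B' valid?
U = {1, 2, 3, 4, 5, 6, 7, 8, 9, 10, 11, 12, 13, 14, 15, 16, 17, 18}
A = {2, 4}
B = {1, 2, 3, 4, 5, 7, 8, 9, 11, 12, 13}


LHS: A ∪ B = {1, 2, 3, 4, 5, 7, 8, 9, 11, 12, 13}
(A ∪ B)' = U \ (A ∪ B) = {6, 10, 14, 15, 16, 17, 18}
A' = {1, 3, 5, 6, 7, 8, 9, 10, 11, 12, 13, 14, 15, 16, 17, 18}, B' = {6, 10, 14, 15, 16, 17, 18}
Claimed RHS: A' ∩ B' = {6, 10, 14, 15, 16, 17, 18}
Identity is VALID: LHS = RHS = {6, 10, 14, 15, 16, 17, 18} ✓

Identity is valid. (A ∪ B)' = A' ∩ B' = {6, 10, 14, 15, 16, 17, 18}


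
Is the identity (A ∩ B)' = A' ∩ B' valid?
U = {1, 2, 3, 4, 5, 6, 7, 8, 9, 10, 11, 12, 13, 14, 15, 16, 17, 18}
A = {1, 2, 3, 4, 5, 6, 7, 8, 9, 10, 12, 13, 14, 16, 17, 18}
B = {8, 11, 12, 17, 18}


LHS: A ∩ B = {8, 12, 17, 18}
(A ∩ B)' = U \ (A ∩ B) = {1, 2, 3, 4, 5, 6, 7, 9, 10, 11, 13, 14, 15, 16}
A' = {11, 15}, B' = {1, 2, 3, 4, 5, 6, 7, 9, 10, 13, 14, 15, 16}
Claimed RHS: A' ∩ B' = {15}
Identity is INVALID: LHS = {1, 2, 3, 4, 5, 6, 7, 9, 10, 11, 13, 14, 15, 16} but the RHS claimed here equals {15}. The correct form is (A ∩ B)' = A' ∪ B'.

Identity is invalid: (A ∩ B)' = {1, 2, 3, 4, 5, 6, 7, 9, 10, 11, 13, 14, 15, 16} but A' ∩ B' = {15}. The correct De Morgan law is (A ∩ B)' = A' ∪ B'.


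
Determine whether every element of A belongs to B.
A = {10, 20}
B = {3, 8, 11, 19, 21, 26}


A ⊆ B means every element of A is in B.
Elements in A not in B: {10, 20}
So A ⊄ B.

No, A ⊄ B


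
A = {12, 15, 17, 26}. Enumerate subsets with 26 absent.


A subset of A that omits 26 is a subset of A \ {26}, so there are 2^(n-1) = 2^3 = 8 of them.
Subsets excluding 26: ∅, {12}, {15}, {17}, {12, 15}, {12, 17}, {15, 17}, {12, 15, 17}

Subsets excluding 26 (8 total): ∅, {12}, {15}, {17}, {12, 15}, {12, 17}, {15, 17}, {12, 15, 17}
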